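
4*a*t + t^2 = t*(4*a + t)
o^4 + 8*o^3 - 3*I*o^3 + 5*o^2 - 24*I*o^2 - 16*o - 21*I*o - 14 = (o + 1)*(o + 7)*(o - 2*I)*(o - I)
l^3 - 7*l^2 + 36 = (l - 6)*(l - 3)*(l + 2)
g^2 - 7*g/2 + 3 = (g - 2)*(g - 3/2)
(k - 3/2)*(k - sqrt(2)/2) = k^2 - 3*k/2 - sqrt(2)*k/2 + 3*sqrt(2)/4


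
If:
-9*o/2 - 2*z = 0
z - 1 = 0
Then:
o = -4/9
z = 1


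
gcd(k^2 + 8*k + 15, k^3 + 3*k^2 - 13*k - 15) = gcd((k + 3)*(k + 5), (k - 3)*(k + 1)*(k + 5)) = k + 5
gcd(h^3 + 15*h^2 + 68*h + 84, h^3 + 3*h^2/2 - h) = h + 2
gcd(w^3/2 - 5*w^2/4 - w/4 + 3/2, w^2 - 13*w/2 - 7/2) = 1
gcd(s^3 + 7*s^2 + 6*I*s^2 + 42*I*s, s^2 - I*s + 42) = s + 6*I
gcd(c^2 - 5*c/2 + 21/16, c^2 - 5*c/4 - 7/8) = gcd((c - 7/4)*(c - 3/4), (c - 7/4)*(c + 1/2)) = c - 7/4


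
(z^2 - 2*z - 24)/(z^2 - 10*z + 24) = (z + 4)/(z - 4)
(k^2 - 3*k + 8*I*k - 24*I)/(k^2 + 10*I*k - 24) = (k^2 + k*(-3 + 8*I) - 24*I)/(k^2 + 10*I*k - 24)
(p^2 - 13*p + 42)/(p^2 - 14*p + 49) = (p - 6)/(p - 7)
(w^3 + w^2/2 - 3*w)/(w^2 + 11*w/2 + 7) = w*(2*w - 3)/(2*w + 7)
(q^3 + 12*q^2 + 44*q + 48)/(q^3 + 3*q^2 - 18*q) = (q^2 + 6*q + 8)/(q*(q - 3))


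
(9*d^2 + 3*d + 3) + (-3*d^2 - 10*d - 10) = 6*d^2 - 7*d - 7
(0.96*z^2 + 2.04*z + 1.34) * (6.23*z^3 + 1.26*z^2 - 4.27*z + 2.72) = 5.9808*z^5 + 13.9188*z^4 + 6.8194*z^3 - 4.4112*z^2 - 0.172999999999999*z + 3.6448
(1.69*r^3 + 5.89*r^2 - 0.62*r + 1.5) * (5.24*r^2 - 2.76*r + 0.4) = 8.8556*r^5 + 26.1992*r^4 - 18.8292*r^3 + 11.9272*r^2 - 4.388*r + 0.6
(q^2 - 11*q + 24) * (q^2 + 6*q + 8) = q^4 - 5*q^3 - 34*q^2 + 56*q + 192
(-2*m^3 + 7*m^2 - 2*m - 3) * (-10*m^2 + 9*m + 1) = 20*m^5 - 88*m^4 + 81*m^3 + 19*m^2 - 29*m - 3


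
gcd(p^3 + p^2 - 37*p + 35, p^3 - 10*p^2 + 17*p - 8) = p - 1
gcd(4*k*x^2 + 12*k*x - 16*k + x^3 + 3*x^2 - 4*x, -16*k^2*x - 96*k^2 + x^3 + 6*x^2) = 4*k + x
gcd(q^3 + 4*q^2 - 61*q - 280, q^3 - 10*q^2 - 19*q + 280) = q^2 - 3*q - 40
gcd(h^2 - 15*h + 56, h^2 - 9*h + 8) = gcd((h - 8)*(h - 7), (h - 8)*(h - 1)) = h - 8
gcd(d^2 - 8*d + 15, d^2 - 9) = d - 3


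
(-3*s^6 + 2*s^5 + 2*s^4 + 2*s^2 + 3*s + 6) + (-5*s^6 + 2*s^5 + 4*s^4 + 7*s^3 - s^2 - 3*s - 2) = -8*s^6 + 4*s^5 + 6*s^4 + 7*s^3 + s^2 + 4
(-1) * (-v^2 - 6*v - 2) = v^2 + 6*v + 2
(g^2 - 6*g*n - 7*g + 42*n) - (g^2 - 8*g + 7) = -6*g*n + g + 42*n - 7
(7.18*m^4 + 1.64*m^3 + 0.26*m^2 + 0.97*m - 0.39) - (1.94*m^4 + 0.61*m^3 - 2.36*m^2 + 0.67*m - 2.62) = 5.24*m^4 + 1.03*m^3 + 2.62*m^2 + 0.3*m + 2.23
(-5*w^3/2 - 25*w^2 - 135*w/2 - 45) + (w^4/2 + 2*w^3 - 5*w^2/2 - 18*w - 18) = w^4/2 - w^3/2 - 55*w^2/2 - 171*w/2 - 63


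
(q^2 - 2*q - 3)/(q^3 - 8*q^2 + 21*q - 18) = (q + 1)/(q^2 - 5*q + 6)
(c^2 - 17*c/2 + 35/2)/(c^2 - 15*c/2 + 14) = (c - 5)/(c - 4)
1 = 1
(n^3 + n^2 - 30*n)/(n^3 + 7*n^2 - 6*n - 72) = n*(n - 5)/(n^2 + n - 12)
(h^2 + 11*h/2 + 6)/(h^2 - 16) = (h + 3/2)/(h - 4)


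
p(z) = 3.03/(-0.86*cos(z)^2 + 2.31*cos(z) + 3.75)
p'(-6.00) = 0.02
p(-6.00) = 0.59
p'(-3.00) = -4.46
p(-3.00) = 4.89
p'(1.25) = 0.26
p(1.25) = 0.69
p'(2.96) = 5.25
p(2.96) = 4.69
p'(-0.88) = -0.12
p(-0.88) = 0.62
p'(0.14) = 0.01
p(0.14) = 0.58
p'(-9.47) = 1.62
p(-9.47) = 5.19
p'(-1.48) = -0.42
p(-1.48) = 0.77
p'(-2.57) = -4.28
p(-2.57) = 2.53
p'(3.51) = -5.96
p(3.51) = 3.58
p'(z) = 3.03*(-1.72*sin(z)*cos(z) + 2.31*sin(z))/(-0.86*cos(z)^2 + 2.31*cos(z) + 3.75)^2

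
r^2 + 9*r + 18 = (r + 3)*(r + 6)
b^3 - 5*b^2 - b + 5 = (b - 5)*(b - 1)*(b + 1)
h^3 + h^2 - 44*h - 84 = (h - 7)*(h + 2)*(h + 6)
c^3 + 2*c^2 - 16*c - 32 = (c - 4)*(c + 2)*(c + 4)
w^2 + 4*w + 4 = (w + 2)^2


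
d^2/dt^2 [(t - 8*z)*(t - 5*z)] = 2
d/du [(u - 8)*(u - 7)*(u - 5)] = 3*u^2 - 40*u + 131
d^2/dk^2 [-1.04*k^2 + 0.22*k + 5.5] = -2.08000000000000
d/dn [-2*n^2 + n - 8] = 1 - 4*n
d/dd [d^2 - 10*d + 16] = 2*d - 10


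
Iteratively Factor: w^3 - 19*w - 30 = (w + 2)*(w^2 - 2*w - 15) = (w - 5)*(w + 2)*(w + 3)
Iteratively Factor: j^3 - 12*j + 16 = (j + 4)*(j^2 - 4*j + 4) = (j - 2)*(j + 4)*(j - 2)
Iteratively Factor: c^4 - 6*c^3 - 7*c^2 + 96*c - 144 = (c - 3)*(c^3 - 3*c^2 - 16*c + 48) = (c - 4)*(c - 3)*(c^2 + c - 12) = (c - 4)*(c - 3)^2*(c + 4)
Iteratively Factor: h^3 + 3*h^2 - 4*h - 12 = (h + 2)*(h^2 + h - 6) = (h + 2)*(h + 3)*(h - 2)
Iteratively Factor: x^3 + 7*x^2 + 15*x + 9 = (x + 3)*(x^2 + 4*x + 3) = (x + 3)^2*(x + 1)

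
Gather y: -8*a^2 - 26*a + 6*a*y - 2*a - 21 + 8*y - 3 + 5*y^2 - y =-8*a^2 - 28*a + 5*y^2 + y*(6*a + 7) - 24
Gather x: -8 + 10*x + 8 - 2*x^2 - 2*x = -2*x^2 + 8*x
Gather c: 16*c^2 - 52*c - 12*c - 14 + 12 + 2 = 16*c^2 - 64*c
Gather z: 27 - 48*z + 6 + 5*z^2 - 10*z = 5*z^2 - 58*z + 33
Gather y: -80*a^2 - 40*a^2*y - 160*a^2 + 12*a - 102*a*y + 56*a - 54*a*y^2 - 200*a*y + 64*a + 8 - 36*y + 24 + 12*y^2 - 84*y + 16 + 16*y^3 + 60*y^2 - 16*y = -240*a^2 + 132*a + 16*y^3 + y^2*(72 - 54*a) + y*(-40*a^2 - 302*a - 136) + 48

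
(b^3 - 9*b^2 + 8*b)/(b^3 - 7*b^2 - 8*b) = (b - 1)/(b + 1)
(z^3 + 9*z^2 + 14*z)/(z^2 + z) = (z^2 + 9*z + 14)/(z + 1)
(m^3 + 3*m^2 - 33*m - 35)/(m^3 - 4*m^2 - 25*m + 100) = (m^2 + 8*m + 7)/(m^2 + m - 20)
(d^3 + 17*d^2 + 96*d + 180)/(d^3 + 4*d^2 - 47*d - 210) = (d + 6)/(d - 7)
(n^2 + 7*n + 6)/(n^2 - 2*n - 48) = (n + 1)/(n - 8)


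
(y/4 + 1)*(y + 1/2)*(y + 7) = y^3/4 + 23*y^2/8 + 67*y/8 + 7/2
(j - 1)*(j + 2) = j^2 + j - 2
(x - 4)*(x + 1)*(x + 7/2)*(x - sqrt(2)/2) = x^4 - sqrt(2)*x^3/2 + x^3/2 - 29*x^2/2 - sqrt(2)*x^2/4 - 14*x + 29*sqrt(2)*x/4 + 7*sqrt(2)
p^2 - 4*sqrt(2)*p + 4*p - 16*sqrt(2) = (p + 4)*(p - 4*sqrt(2))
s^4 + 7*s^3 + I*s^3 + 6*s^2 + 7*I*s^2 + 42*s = s*(s + 7)*(s - 2*I)*(s + 3*I)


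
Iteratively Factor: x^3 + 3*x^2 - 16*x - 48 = (x + 3)*(x^2 - 16) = (x - 4)*(x + 3)*(x + 4)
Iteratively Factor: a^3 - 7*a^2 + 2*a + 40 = (a + 2)*(a^2 - 9*a + 20) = (a - 4)*(a + 2)*(a - 5)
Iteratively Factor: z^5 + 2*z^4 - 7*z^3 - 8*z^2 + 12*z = (z)*(z^4 + 2*z^3 - 7*z^2 - 8*z + 12) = z*(z - 1)*(z^3 + 3*z^2 - 4*z - 12) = z*(z - 1)*(z + 2)*(z^2 + z - 6) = z*(z - 2)*(z - 1)*(z + 2)*(z + 3)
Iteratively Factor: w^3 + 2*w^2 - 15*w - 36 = (w + 3)*(w^2 - w - 12) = (w + 3)^2*(w - 4)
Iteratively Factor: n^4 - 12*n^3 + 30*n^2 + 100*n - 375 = (n - 5)*(n^3 - 7*n^2 - 5*n + 75) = (n - 5)*(n + 3)*(n^2 - 10*n + 25) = (n - 5)^2*(n + 3)*(n - 5)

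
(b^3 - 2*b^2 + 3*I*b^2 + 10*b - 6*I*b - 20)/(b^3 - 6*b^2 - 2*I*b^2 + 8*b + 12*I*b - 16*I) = (b + 5*I)/(b - 4)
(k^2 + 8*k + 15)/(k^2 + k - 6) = (k + 5)/(k - 2)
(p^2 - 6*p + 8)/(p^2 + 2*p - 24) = (p - 2)/(p + 6)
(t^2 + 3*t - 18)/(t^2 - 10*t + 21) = (t + 6)/(t - 7)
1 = 1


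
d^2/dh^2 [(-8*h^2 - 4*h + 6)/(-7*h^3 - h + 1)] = 4*(196*h^6 + 294*h^5 - 966*h^4 + 182*h^3 + 21*h^2 - 63*h + 3)/(343*h^9 + 147*h^7 - 147*h^6 + 21*h^5 - 42*h^4 + 22*h^3 - 3*h^2 + 3*h - 1)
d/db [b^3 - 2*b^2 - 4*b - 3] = 3*b^2 - 4*b - 4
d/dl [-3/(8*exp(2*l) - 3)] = 48*exp(2*l)/(8*exp(2*l) - 3)^2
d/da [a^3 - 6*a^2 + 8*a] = 3*a^2 - 12*a + 8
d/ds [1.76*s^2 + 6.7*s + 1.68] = 3.52*s + 6.7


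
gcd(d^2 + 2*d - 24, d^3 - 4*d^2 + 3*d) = 1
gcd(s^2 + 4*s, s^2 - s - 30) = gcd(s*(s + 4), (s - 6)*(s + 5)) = 1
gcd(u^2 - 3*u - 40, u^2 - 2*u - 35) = u + 5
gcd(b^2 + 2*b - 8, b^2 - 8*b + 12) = b - 2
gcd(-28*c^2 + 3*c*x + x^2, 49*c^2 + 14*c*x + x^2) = 7*c + x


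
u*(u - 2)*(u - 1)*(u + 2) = u^4 - u^3 - 4*u^2 + 4*u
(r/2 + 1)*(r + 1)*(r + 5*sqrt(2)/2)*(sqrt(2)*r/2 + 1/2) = sqrt(2)*r^4/4 + 3*sqrt(2)*r^3/4 + 3*r^3/2 + 9*sqrt(2)*r^2/8 + 9*r^2/2 + 15*sqrt(2)*r/8 + 3*r + 5*sqrt(2)/4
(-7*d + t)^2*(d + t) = 49*d^3 + 35*d^2*t - 13*d*t^2 + t^3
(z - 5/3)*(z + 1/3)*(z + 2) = z^3 + 2*z^2/3 - 29*z/9 - 10/9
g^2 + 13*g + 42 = (g + 6)*(g + 7)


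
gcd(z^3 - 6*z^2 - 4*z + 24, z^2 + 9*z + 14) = z + 2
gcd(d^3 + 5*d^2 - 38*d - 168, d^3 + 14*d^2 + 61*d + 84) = d^2 + 11*d + 28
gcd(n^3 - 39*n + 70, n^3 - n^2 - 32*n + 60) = n^2 - 7*n + 10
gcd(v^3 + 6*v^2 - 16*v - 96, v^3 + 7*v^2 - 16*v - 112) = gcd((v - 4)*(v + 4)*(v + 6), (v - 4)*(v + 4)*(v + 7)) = v^2 - 16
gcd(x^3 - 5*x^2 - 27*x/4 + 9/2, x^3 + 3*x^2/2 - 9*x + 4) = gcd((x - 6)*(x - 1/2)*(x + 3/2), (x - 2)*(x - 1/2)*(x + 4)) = x - 1/2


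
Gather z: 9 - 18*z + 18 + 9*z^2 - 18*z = 9*z^2 - 36*z + 27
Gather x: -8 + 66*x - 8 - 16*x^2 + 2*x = -16*x^2 + 68*x - 16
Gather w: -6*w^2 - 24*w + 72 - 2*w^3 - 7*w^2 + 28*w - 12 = -2*w^3 - 13*w^2 + 4*w + 60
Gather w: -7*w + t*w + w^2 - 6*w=w^2 + w*(t - 13)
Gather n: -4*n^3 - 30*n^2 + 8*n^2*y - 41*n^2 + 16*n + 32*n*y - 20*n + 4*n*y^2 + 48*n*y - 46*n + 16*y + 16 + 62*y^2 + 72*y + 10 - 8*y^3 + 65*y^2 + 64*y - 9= -4*n^3 + n^2*(8*y - 71) + n*(4*y^2 + 80*y - 50) - 8*y^3 + 127*y^2 + 152*y + 17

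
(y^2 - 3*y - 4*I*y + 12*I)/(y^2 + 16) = (y - 3)/(y + 4*I)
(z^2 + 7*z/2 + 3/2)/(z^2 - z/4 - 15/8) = 4*(2*z^2 + 7*z + 3)/(8*z^2 - 2*z - 15)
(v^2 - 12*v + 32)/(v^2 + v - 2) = (v^2 - 12*v + 32)/(v^2 + v - 2)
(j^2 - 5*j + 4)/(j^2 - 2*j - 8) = (j - 1)/(j + 2)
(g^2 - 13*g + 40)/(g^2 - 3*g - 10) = (g - 8)/(g + 2)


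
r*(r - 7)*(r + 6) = r^3 - r^2 - 42*r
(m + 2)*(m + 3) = m^2 + 5*m + 6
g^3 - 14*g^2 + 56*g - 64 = (g - 8)*(g - 4)*(g - 2)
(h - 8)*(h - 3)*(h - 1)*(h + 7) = h^4 - 5*h^3 - 49*h^2 + 221*h - 168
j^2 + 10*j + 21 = (j + 3)*(j + 7)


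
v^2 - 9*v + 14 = (v - 7)*(v - 2)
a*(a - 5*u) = a^2 - 5*a*u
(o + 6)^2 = o^2 + 12*o + 36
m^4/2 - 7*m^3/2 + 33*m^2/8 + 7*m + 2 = (m/2 + 1/4)*(m - 4)^2*(m + 1/2)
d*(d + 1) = d^2 + d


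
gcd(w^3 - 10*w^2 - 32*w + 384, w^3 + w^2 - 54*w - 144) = w^2 - 2*w - 48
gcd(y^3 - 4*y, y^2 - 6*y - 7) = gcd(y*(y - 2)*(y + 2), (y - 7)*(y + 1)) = 1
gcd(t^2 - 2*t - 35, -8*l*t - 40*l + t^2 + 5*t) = t + 5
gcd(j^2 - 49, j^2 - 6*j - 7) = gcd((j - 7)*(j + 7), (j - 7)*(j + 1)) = j - 7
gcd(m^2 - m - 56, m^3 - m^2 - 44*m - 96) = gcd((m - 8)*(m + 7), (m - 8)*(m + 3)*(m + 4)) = m - 8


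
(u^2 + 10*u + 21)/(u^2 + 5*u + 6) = (u + 7)/(u + 2)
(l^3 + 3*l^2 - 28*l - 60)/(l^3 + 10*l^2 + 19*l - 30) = (l^2 - 3*l - 10)/(l^2 + 4*l - 5)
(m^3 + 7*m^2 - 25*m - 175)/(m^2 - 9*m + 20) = (m^2 + 12*m + 35)/(m - 4)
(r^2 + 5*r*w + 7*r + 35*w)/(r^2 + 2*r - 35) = (r + 5*w)/(r - 5)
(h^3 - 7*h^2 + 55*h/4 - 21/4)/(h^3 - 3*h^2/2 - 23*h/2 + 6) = (h^2 - 13*h/2 + 21/2)/(h^2 - h - 12)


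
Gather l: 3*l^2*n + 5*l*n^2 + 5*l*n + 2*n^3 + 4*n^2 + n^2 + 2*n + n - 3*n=3*l^2*n + l*(5*n^2 + 5*n) + 2*n^3 + 5*n^2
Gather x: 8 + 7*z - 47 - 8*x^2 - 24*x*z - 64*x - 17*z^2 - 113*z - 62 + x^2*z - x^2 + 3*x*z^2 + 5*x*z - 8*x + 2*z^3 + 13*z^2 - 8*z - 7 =x^2*(z - 9) + x*(3*z^2 - 19*z - 72) + 2*z^3 - 4*z^2 - 114*z - 108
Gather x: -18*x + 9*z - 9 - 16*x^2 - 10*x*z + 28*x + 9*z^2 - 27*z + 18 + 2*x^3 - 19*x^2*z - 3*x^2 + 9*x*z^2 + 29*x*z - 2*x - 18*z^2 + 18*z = 2*x^3 + x^2*(-19*z - 19) + x*(9*z^2 + 19*z + 8) - 9*z^2 + 9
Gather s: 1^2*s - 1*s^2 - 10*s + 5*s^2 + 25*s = 4*s^2 + 16*s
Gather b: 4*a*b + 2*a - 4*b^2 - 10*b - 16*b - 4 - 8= 2*a - 4*b^2 + b*(4*a - 26) - 12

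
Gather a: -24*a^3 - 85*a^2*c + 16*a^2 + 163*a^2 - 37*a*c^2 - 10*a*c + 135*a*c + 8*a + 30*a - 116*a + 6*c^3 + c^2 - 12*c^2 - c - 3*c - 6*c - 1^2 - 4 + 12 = -24*a^3 + a^2*(179 - 85*c) + a*(-37*c^2 + 125*c - 78) + 6*c^3 - 11*c^2 - 10*c + 7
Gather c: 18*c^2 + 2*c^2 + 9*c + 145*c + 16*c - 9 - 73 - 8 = 20*c^2 + 170*c - 90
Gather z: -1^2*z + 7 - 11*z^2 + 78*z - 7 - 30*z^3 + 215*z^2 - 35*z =-30*z^3 + 204*z^2 + 42*z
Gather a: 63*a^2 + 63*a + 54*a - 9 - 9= 63*a^2 + 117*a - 18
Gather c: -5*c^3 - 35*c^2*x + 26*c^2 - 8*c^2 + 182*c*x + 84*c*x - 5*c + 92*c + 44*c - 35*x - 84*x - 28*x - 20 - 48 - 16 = -5*c^3 + c^2*(18 - 35*x) + c*(266*x + 131) - 147*x - 84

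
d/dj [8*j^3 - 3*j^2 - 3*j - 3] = 24*j^2 - 6*j - 3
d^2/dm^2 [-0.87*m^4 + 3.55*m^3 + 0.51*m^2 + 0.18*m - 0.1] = -10.44*m^2 + 21.3*m + 1.02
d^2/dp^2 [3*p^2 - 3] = 6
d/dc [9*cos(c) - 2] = -9*sin(c)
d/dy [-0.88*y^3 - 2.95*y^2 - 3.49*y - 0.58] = -2.64*y^2 - 5.9*y - 3.49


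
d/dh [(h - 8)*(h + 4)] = 2*h - 4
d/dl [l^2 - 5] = 2*l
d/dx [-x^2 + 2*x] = 2 - 2*x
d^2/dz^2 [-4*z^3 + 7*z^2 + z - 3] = 14 - 24*z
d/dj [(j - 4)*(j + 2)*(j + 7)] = 3*j^2 + 10*j - 22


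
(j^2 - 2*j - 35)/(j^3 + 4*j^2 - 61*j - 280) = (j - 7)/(j^2 - j - 56)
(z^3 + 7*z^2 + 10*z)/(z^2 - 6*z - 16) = z*(z + 5)/(z - 8)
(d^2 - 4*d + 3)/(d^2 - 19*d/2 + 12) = 2*(d^2 - 4*d + 3)/(2*d^2 - 19*d + 24)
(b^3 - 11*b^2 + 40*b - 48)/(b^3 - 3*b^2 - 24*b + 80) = (b - 3)/(b + 5)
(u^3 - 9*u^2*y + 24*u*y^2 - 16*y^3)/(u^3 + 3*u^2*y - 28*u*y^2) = (u^2 - 5*u*y + 4*y^2)/(u*(u + 7*y))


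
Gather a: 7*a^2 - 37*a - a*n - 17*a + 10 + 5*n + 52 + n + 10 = 7*a^2 + a*(-n - 54) + 6*n + 72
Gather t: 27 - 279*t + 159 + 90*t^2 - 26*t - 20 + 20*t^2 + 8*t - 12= 110*t^2 - 297*t + 154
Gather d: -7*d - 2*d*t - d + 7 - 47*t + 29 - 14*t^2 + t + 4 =d*(-2*t - 8) - 14*t^2 - 46*t + 40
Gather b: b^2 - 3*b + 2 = b^2 - 3*b + 2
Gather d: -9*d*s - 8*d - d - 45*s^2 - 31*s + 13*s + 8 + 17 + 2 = d*(-9*s - 9) - 45*s^2 - 18*s + 27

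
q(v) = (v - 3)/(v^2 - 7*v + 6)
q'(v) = (7 - 2*v)*(v - 3)/(v^2 - 7*v + 6)^2 + 1/(v^2 - 7*v + 6) = (v^2 - 7*v - (v - 3)*(2*v - 7) + 6)/(v^2 - 7*v + 6)^2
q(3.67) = -0.11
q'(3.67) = -0.17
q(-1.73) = -0.22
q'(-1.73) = -0.06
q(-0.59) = -0.34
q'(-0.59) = -0.17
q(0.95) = -8.12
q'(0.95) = -160.02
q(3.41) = -0.07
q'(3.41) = -0.16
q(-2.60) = -0.18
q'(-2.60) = -0.04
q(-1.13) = -0.27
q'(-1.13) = -0.10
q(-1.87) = -0.22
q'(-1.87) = -0.06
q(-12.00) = -0.06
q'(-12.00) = 0.00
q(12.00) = 0.14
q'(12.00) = -0.02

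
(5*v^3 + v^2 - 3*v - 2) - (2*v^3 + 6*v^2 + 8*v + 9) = 3*v^3 - 5*v^2 - 11*v - 11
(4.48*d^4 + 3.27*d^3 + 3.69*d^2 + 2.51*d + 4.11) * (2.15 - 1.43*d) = -6.4064*d^5 + 4.9559*d^4 + 1.7538*d^3 + 4.3442*d^2 - 0.4808*d + 8.8365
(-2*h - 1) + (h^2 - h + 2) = h^2 - 3*h + 1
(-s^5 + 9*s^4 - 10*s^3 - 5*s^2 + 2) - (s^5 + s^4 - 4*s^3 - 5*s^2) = -2*s^5 + 8*s^4 - 6*s^3 + 2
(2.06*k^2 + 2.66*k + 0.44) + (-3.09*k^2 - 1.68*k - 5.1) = -1.03*k^2 + 0.98*k - 4.66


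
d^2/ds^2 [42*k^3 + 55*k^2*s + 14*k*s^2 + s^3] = 28*k + 6*s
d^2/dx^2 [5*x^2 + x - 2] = 10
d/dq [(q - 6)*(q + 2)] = 2*q - 4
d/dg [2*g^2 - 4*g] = 4*g - 4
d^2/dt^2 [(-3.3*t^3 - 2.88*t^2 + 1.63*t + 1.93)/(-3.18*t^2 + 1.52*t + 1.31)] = (-2.8421709430404e-14*t^4 + 37.618032*t^3 - 5.69080799999999*t^2 + 49.210344*t - 8.622084)/(32.157432*t^6 - 46.112544*t^5 - 17.700516*t^4 + 34.480288*t^3 + 7.291722*t^2 - 7.825416*t - 2.248091)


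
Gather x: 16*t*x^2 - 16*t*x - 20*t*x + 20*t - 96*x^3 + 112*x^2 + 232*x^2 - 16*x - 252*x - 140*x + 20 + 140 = 20*t - 96*x^3 + x^2*(16*t + 344) + x*(-36*t - 408) + 160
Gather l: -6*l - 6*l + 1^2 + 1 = 2 - 12*l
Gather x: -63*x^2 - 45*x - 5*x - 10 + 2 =-63*x^2 - 50*x - 8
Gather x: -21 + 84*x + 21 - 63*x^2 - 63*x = -63*x^2 + 21*x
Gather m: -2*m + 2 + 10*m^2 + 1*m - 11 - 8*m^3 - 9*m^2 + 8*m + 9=-8*m^3 + m^2 + 7*m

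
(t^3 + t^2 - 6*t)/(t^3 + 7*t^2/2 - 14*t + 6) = 2*t*(t + 3)/(2*t^2 + 11*t - 6)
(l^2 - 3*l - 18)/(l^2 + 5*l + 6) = (l - 6)/(l + 2)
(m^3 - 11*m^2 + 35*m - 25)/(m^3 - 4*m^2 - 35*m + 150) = (m - 1)/(m + 6)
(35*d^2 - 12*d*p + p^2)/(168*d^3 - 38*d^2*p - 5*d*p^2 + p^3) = (-5*d + p)/(-24*d^2 + 2*d*p + p^2)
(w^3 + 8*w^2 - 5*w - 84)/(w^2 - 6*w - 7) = (-w^3 - 8*w^2 + 5*w + 84)/(-w^2 + 6*w + 7)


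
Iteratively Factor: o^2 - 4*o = (o)*(o - 4)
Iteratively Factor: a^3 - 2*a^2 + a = (a - 1)*(a^2 - a) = (a - 1)^2*(a)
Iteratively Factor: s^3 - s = (s - 1)*(s^2 + s) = s*(s - 1)*(s + 1)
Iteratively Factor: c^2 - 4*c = (c - 4)*(c)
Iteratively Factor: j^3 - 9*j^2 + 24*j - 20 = (j - 5)*(j^2 - 4*j + 4) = (j - 5)*(j - 2)*(j - 2)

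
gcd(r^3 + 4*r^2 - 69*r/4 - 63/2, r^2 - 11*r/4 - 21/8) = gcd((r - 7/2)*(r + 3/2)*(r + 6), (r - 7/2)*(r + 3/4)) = r - 7/2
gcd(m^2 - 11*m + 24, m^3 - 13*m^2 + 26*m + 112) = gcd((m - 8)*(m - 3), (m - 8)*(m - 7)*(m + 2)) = m - 8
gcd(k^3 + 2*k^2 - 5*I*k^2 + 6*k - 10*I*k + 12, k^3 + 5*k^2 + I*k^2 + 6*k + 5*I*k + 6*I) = k^2 + k*(2 + I) + 2*I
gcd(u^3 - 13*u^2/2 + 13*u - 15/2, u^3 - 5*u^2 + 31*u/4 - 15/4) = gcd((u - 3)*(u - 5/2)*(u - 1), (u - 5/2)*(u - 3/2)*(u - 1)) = u^2 - 7*u/2 + 5/2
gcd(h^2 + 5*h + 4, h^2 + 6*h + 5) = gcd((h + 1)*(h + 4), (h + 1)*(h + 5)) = h + 1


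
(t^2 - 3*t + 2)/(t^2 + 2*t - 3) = (t - 2)/(t + 3)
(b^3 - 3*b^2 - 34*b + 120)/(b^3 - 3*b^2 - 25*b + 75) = (b^2 + 2*b - 24)/(b^2 + 2*b - 15)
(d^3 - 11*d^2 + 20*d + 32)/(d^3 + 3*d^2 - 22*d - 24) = (d - 8)/(d + 6)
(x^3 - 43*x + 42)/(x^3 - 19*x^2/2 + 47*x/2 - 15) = 2*(x + 7)/(2*x - 5)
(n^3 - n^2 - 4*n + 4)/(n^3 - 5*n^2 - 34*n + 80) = (n^2 + n - 2)/(n^2 - 3*n - 40)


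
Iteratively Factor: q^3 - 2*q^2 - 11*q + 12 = (q - 1)*(q^2 - q - 12) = (q - 4)*(q - 1)*(q + 3)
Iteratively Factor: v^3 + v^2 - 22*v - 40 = (v - 5)*(v^2 + 6*v + 8) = (v - 5)*(v + 2)*(v + 4)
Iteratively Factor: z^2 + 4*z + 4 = (z + 2)*(z + 2)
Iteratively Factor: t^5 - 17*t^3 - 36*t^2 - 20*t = (t - 5)*(t^4 + 5*t^3 + 8*t^2 + 4*t) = (t - 5)*(t + 2)*(t^3 + 3*t^2 + 2*t) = (t - 5)*(t + 2)^2*(t^2 + t) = (t - 5)*(t + 1)*(t + 2)^2*(t)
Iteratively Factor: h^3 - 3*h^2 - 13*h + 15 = (h + 3)*(h^2 - 6*h + 5) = (h - 1)*(h + 3)*(h - 5)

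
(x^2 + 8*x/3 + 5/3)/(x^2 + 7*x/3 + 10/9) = 3*(x + 1)/(3*x + 2)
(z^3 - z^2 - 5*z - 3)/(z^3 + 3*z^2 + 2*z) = (z^2 - 2*z - 3)/(z*(z + 2))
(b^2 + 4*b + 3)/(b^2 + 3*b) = (b + 1)/b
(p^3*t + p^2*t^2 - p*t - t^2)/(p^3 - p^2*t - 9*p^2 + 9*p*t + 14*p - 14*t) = t*(p^3 + p^2*t - p - t)/(p^3 - p^2*t - 9*p^2 + 9*p*t + 14*p - 14*t)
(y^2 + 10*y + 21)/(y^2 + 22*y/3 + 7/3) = 3*(y + 3)/(3*y + 1)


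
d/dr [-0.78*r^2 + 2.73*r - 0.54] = 2.73 - 1.56*r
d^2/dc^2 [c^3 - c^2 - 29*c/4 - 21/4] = 6*c - 2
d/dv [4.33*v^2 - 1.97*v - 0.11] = 8.66*v - 1.97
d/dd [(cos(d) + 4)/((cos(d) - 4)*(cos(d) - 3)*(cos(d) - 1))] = 2*(cos(d)^3 + 2*cos(d)^2 - 32*cos(d) + 44)*sin(d)/((cos(d) - 4)^2*(cos(d) - 3)^2*(cos(d) - 1)^2)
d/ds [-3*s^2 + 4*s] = 4 - 6*s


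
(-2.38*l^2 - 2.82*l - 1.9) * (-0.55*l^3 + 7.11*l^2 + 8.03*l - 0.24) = 1.309*l^5 - 15.3708*l^4 - 38.1166*l^3 - 35.5824*l^2 - 14.5802*l + 0.456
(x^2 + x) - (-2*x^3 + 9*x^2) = 2*x^3 - 8*x^2 + x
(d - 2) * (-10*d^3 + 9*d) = -10*d^4 + 20*d^3 + 9*d^2 - 18*d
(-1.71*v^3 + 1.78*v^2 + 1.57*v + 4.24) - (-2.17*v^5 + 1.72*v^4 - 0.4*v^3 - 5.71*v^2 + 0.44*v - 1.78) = 2.17*v^5 - 1.72*v^4 - 1.31*v^3 + 7.49*v^2 + 1.13*v + 6.02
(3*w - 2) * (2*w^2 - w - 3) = 6*w^3 - 7*w^2 - 7*w + 6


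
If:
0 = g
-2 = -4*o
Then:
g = 0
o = 1/2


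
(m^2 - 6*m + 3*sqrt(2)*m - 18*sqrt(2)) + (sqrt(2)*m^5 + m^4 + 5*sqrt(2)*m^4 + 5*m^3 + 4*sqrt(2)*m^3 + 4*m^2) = sqrt(2)*m^5 + m^4 + 5*sqrt(2)*m^4 + 5*m^3 + 4*sqrt(2)*m^3 + 5*m^2 - 6*m + 3*sqrt(2)*m - 18*sqrt(2)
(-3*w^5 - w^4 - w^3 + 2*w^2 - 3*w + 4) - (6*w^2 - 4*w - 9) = -3*w^5 - w^4 - w^3 - 4*w^2 + w + 13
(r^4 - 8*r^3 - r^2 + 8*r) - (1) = r^4 - 8*r^3 - r^2 + 8*r - 1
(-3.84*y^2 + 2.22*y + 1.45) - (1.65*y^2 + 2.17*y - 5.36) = -5.49*y^2 + 0.0500000000000003*y + 6.81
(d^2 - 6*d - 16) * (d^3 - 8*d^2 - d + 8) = d^5 - 14*d^4 + 31*d^3 + 142*d^2 - 32*d - 128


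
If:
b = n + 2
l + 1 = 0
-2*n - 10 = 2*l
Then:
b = -2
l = -1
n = -4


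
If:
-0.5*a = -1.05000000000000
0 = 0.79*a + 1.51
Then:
No Solution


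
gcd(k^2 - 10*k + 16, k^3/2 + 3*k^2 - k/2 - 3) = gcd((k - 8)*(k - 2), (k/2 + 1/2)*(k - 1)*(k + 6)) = 1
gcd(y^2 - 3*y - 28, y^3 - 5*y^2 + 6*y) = 1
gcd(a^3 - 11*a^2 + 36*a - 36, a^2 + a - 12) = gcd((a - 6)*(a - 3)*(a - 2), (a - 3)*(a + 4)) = a - 3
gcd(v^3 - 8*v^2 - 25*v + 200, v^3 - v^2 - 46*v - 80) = v^2 - 3*v - 40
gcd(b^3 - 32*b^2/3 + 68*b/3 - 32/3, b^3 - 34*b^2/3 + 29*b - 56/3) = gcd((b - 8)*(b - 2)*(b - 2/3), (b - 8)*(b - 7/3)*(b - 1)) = b - 8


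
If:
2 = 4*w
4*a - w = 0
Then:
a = 1/8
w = 1/2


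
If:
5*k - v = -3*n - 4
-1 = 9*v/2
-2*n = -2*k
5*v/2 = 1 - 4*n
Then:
No Solution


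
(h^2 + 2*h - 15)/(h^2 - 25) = (h - 3)/(h - 5)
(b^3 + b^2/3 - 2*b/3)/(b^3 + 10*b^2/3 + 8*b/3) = (3*b^2 + b - 2)/(3*b^2 + 10*b + 8)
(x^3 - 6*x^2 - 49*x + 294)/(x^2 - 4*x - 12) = (x^2 - 49)/(x + 2)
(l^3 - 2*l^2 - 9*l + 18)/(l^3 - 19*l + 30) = (l + 3)/(l + 5)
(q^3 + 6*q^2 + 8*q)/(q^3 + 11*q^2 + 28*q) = (q + 2)/(q + 7)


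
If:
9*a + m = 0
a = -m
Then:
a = 0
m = 0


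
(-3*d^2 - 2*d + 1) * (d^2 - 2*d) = -3*d^4 + 4*d^3 + 5*d^2 - 2*d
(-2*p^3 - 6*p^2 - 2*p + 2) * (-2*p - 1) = 4*p^4 + 14*p^3 + 10*p^2 - 2*p - 2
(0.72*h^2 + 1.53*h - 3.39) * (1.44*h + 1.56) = 1.0368*h^3 + 3.3264*h^2 - 2.4948*h - 5.2884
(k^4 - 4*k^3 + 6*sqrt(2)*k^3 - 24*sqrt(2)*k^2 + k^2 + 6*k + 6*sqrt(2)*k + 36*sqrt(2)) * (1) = k^4 - 4*k^3 + 6*sqrt(2)*k^3 - 24*sqrt(2)*k^2 + k^2 + 6*k + 6*sqrt(2)*k + 36*sqrt(2)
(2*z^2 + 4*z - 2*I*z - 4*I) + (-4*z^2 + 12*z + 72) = -2*z^2 + 16*z - 2*I*z + 72 - 4*I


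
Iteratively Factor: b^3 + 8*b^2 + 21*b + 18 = (b + 3)*(b^2 + 5*b + 6) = (b + 3)^2*(b + 2)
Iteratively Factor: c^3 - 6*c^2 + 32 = (c - 4)*(c^2 - 2*c - 8) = (c - 4)*(c + 2)*(c - 4)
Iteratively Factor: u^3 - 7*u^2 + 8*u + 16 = (u + 1)*(u^2 - 8*u + 16) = (u - 4)*(u + 1)*(u - 4)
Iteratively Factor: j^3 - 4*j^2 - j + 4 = (j - 4)*(j^2 - 1) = (j - 4)*(j - 1)*(j + 1)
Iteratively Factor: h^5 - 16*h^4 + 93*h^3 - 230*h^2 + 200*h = (h)*(h^4 - 16*h^3 + 93*h^2 - 230*h + 200) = h*(h - 4)*(h^3 - 12*h^2 + 45*h - 50) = h*(h - 5)*(h - 4)*(h^2 - 7*h + 10) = h*(h - 5)^2*(h - 4)*(h - 2)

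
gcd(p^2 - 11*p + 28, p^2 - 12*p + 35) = p - 7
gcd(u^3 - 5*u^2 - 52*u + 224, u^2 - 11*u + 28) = u - 4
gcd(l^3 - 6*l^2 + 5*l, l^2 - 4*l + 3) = l - 1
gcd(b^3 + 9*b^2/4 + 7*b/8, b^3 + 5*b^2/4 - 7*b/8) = b^2 + 7*b/4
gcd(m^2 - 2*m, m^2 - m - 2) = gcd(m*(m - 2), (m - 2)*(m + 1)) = m - 2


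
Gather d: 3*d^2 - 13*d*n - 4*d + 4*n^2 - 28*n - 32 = 3*d^2 + d*(-13*n - 4) + 4*n^2 - 28*n - 32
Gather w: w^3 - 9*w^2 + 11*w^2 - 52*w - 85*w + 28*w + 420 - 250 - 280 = w^3 + 2*w^2 - 109*w - 110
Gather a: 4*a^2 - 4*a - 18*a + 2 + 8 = 4*a^2 - 22*a + 10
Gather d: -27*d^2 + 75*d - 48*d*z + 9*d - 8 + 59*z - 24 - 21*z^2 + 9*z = -27*d^2 + d*(84 - 48*z) - 21*z^2 + 68*z - 32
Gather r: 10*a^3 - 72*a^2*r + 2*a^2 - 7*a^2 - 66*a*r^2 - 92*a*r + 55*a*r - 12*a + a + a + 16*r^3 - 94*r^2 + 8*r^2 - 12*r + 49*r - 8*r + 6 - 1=10*a^3 - 5*a^2 - 10*a + 16*r^3 + r^2*(-66*a - 86) + r*(-72*a^2 - 37*a + 29) + 5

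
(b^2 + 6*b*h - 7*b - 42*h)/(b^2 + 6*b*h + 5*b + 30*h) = (b - 7)/(b + 5)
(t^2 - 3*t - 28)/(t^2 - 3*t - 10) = (-t^2 + 3*t + 28)/(-t^2 + 3*t + 10)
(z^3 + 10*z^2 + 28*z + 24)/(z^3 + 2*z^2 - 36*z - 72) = (z + 2)/(z - 6)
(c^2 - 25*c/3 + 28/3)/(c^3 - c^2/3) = (3*c^2 - 25*c + 28)/(c^2*(3*c - 1))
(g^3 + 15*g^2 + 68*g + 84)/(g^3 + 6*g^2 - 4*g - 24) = (g + 7)/(g - 2)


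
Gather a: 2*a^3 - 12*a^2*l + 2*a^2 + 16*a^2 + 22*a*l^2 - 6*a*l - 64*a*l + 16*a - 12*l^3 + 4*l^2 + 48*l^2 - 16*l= 2*a^3 + a^2*(18 - 12*l) + a*(22*l^2 - 70*l + 16) - 12*l^3 + 52*l^2 - 16*l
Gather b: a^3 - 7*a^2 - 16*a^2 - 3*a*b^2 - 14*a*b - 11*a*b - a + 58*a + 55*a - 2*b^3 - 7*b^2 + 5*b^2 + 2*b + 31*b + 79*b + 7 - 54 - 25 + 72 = a^3 - 23*a^2 + 112*a - 2*b^3 + b^2*(-3*a - 2) + b*(112 - 25*a)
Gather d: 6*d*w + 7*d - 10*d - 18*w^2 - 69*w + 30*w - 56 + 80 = d*(6*w - 3) - 18*w^2 - 39*w + 24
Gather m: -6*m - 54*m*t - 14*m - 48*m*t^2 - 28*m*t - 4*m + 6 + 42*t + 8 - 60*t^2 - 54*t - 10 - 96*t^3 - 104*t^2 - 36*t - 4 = m*(-48*t^2 - 82*t - 24) - 96*t^3 - 164*t^2 - 48*t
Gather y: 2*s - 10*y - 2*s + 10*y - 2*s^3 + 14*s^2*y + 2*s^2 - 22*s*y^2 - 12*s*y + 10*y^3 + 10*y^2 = -2*s^3 + 2*s^2 + 10*y^3 + y^2*(10 - 22*s) + y*(14*s^2 - 12*s)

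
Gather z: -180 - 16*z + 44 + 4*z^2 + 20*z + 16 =4*z^2 + 4*z - 120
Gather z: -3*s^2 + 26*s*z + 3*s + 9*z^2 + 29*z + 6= -3*s^2 + 3*s + 9*z^2 + z*(26*s + 29) + 6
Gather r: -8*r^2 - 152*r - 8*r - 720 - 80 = -8*r^2 - 160*r - 800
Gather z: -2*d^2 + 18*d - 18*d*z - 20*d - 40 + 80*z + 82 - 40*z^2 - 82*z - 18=-2*d^2 - 2*d - 40*z^2 + z*(-18*d - 2) + 24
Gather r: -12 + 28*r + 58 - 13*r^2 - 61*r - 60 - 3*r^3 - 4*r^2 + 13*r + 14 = -3*r^3 - 17*r^2 - 20*r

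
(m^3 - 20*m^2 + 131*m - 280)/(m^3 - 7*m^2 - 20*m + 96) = (m^2 - 12*m + 35)/(m^2 + m - 12)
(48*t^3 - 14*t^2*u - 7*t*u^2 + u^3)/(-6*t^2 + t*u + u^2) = -8*t + u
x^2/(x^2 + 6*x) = x/(x + 6)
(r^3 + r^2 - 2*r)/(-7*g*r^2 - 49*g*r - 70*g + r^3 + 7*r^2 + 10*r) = r*(r - 1)/(-7*g*r - 35*g + r^2 + 5*r)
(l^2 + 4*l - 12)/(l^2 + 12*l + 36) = (l - 2)/(l + 6)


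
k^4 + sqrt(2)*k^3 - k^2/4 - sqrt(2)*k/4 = k*(k - 1/2)*(k + 1/2)*(k + sqrt(2))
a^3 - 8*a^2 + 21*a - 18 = (a - 3)^2*(a - 2)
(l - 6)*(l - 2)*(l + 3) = l^3 - 5*l^2 - 12*l + 36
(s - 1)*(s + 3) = s^2 + 2*s - 3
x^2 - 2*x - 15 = (x - 5)*(x + 3)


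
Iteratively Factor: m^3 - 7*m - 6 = (m + 2)*(m^2 - 2*m - 3) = (m + 1)*(m + 2)*(m - 3)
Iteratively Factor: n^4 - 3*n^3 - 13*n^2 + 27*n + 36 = (n + 1)*(n^3 - 4*n^2 - 9*n + 36) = (n - 4)*(n + 1)*(n^2 - 9) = (n - 4)*(n - 3)*(n + 1)*(n + 3)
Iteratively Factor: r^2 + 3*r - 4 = (r - 1)*(r + 4)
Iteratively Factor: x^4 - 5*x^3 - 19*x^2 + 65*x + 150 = (x + 3)*(x^3 - 8*x^2 + 5*x + 50) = (x + 2)*(x + 3)*(x^2 - 10*x + 25) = (x - 5)*(x + 2)*(x + 3)*(x - 5)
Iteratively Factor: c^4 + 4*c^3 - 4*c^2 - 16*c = (c)*(c^3 + 4*c^2 - 4*c - 16) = c*(c + 2)*(c^2 + 2*c - 8) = c*(c - 2)*(c + 2)*(c + 4)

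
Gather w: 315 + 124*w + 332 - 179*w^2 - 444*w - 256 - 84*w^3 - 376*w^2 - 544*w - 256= -84*w^3 - 555*w^2 - 864*w + 135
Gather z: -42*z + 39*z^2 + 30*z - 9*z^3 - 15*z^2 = -9*z^3 + 24*z^2 - 12*z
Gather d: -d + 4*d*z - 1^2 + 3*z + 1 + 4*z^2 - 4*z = d*(4*z - 1) + 4*z^2 - z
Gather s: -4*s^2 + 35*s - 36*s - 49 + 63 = -4*s^2 - s + 14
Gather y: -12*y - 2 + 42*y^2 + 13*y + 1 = 42*y^2 + y - 1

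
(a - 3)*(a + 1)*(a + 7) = a^3 + 5*a^2 - 17*a - 21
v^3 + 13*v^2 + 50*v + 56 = (v + 2)*(v + 4)*(v + 7)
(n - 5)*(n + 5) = n^2 - 25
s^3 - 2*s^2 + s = s*(s - 1)^2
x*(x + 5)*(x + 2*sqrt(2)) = x^3 + 2*sqrt(2)*x^2 + 5*x^2 + 10*sqrt(2)*x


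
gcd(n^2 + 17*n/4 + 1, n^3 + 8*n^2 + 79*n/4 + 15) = n + 4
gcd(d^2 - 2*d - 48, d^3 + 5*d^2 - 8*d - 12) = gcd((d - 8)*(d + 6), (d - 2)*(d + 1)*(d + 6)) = d + 6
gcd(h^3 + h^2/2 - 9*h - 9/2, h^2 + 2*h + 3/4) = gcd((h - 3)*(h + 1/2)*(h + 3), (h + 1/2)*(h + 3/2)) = h + 1/2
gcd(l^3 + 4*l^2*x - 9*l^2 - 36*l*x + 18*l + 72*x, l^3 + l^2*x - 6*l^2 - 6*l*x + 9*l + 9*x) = l - 3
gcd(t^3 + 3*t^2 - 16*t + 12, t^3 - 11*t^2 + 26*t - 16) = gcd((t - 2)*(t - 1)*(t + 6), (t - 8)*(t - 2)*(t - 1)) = t^2 - 3*t + 2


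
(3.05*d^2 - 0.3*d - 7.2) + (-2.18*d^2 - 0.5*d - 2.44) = 0.87*d^2 - 0.8*d - 9.64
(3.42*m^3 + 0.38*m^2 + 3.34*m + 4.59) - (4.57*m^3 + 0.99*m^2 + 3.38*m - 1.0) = -1.15*m^3 - 0.61*m^2 - 0.04*m + 5.59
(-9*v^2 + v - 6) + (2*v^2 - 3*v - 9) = -7*v^2 - 2*v - 15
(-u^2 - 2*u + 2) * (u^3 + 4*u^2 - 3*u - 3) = -u^5 - 6*u^4 - 3*u^3 + 17*u^2 - 6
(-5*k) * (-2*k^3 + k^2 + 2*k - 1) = 10*k^4 - 5*k^3 - 10*k^2 + 5*k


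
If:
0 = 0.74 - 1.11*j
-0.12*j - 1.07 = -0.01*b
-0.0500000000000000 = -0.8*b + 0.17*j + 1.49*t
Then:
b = 115.00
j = 0.67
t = 61.64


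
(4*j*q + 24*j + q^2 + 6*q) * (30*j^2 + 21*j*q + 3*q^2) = 120*j^3*q + 720*j^3 + 114*j^2*q^2 + 684*j^2*q + 33*j*q^3 + 198*j*q^2 + 3*q^4 + 18*q^3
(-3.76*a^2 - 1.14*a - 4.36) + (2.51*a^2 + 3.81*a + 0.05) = -1.25*a^2 + 2.67*a - 4.31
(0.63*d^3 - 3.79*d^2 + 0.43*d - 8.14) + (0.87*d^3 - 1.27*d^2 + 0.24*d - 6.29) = 1.5*d^3 - 5.06*d^2 + 0.67*d - 14.43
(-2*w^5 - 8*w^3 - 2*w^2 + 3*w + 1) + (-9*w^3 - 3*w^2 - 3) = -2*w^5 - 17*w^3 - 5*w^2 + 3*w - 2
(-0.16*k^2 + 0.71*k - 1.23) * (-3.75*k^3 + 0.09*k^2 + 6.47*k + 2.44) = 0.6*k^5 - 2.6769*k^4 + 3.6412*k^3 + 4.0926*k^2 - 6.2257*k - 3.0012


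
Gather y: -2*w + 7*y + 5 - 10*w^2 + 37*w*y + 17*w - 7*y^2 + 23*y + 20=-10*w^2 + 15*w - 7*y^2 + y*(37*w + 30) + 25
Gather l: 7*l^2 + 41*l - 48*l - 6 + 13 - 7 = 7*l^2 - 7*l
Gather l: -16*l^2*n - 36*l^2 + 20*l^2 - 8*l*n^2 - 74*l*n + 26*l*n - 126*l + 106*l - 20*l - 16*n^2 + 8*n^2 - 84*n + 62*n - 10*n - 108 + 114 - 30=l^2*(-16*n - 16) + l*(-8*n^2 - 48*n - 40) - 8*n^2 - 32*n - 24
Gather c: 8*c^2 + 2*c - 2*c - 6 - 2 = 8*c^2 - 8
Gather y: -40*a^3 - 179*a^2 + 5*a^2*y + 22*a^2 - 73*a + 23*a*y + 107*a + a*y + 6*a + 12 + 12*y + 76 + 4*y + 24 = -40*a^3 - 157*a^2 + 40*a + y*(5*a^2 + 24*a + 16) + 112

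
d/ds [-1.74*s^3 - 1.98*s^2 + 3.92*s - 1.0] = -5.22*s^2 - 3.96*s + 3.92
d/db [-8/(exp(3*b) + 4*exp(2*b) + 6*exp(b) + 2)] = (24*exp(2*b) + 64*exp(b) + 48)*exp(b)/(exp(3*b) + 4*exp(2*b) + 6*exp(b) + 2)^2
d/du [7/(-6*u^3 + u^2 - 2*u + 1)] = 14*(9*u^2 - u + 1)/(6*u^3 - u^2 + 2*u - 1)^2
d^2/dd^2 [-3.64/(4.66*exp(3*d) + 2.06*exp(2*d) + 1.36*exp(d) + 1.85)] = (-3.64*(13.98*exp(2*d) + 4.12*exp(d) + 1.36)*(27.96*exp(2*d) + 8.24*exp(d) + 2.72)*exp(d) + (152.6616*exp(2*d) + 29.9936*exp(d) + 4.9504)*(4.66*exp(3*d) + 2.06*exp(2*d) + 1.36*exp(d) + 1.85))*exp(d)/(4.66*exp(3*d) + 2.06*exp(2*d) + 1.36*exp(d) + 1.85)^3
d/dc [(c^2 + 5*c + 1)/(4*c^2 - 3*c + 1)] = (-23*c^2 - 6*c + 8)/(16*c^4 - 24*c^3 + 17*c^2 - 6*c + 1)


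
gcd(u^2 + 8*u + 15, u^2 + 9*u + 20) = u + 5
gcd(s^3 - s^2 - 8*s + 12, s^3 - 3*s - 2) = s - 2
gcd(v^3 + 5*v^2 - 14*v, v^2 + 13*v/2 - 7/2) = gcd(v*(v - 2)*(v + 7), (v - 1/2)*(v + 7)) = v + 7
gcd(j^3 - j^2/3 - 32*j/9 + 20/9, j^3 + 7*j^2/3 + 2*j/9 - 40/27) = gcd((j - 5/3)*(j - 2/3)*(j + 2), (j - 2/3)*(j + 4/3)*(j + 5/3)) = j - 2/3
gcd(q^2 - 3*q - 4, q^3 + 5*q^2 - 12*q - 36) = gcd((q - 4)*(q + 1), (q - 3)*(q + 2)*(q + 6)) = 1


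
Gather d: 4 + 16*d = 16*d + 4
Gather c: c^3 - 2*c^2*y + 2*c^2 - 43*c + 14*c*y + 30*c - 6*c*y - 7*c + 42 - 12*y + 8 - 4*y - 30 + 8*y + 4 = c^3 + c^2*(2 - 2*y) + c*(8*y - 20) - 8*y + 24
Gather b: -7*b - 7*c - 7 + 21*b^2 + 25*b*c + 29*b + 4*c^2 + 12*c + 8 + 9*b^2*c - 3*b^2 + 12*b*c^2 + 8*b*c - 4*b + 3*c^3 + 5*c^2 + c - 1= b^2*(9*c + 18) + b*(12*c^2 + 33*c + 18) + 3*c^3 + 9*c^2 + 6*c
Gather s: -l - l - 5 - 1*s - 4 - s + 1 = -2*l - 2*s - 8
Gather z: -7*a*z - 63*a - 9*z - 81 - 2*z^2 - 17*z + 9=-63*a - 2*z^2 + z*(-7*a - 26) - 72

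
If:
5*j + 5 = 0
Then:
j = -1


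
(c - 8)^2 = c^2 - 16*c + 64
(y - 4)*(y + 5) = y^2 + y - 20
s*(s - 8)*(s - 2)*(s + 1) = s^4 - 9*s^3 + 6*s^2 + 16*s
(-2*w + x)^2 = 4*w^2 - 4*w*x + x^2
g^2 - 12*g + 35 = (g - 7)*(g - 5)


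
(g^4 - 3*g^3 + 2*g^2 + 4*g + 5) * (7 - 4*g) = -4*g^5 + 19*g^4 - 29*g^3 - 2*g^2 + 8*g + 35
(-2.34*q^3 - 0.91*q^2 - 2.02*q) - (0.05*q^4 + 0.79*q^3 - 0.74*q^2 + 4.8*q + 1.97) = -0.05*q^4 - 3.13*q^3 - 0.17*q^2 - 6.82*q - 1.97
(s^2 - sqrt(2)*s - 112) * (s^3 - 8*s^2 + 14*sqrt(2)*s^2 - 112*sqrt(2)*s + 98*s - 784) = s^5 - 8*s^4 + 13*sqrt(2)*s^4 - 104*sqrt(2)*s^3 - 42*s^3 - 1666*sqrt(2)*s^2 + 336*s^2 - 10976*s + 13328*sqrt(2)*s + 87808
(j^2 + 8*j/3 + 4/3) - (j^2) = 8*j/3 + 4/3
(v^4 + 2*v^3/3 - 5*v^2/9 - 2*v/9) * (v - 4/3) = v^5 - 2*v^4/3 - 13*v^3/9 + 14*v^2/27 + 8*v/27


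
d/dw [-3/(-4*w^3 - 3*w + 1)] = 9*(-4*w^2 - 1)/(4*w^3 + 3*w - 1)^2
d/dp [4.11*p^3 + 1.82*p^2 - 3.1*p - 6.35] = 12.33*p^2 + 3.64*p - 3.1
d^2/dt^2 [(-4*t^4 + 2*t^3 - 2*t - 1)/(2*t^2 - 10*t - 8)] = (-4*t^6 + 60*t^5 - 252*t^4 - 584*t^3 - 267*t^2 + 87*t + 11)/(t^6 - 15*t^5 + 63*t^4 - 5*t^3 - 252*t^2 - 240*t - 64)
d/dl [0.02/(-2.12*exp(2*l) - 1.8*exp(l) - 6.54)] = (0.0848*exp(l) + 0.036)*exp(l)/(2.12*exp(2*l) + 1.8*exp(l) + 6.54)^2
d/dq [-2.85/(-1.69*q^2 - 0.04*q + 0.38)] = (-9.633*q - 0.114)/(1.69*q^2 + 0.04*q - 0.38)^2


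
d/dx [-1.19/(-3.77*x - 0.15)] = -4.4863/(3.77*x + 0.15)^2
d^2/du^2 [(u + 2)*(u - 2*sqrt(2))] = 2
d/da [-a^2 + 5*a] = 5 - 2*a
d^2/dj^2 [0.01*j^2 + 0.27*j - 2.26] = 0.0200000000000000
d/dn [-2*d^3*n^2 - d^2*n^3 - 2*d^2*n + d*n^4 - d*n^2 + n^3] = -4*d^3*n - 3*d^2*n^2 - 2*d^2 + 4*d*n^3 - 2*d*n + 3*n^2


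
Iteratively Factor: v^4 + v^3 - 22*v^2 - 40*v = (v - 5)*(v^3 + 6*v^2 + 8*v) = (v - 5)*(v + 2)*(v^2 + 4*v) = (v - 5)*(v + 2)*(v + 4)*(v)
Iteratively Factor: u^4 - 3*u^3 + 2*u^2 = (u)*(u^3 - 3*u^2 + 2*u) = u*(u - 2)*(u^2 - u) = u*(u - 2)*(u - 1)*(u)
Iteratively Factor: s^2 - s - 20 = (s + 4)*(s - 5)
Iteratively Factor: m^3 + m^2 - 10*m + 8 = (m - 1)*(m^2 + 2*m - 8) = (m - 2)*(m - 1)*(m + 4)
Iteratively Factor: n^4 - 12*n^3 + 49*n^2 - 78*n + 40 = (n - 2)*(n^3 - 10*n^2 + 29*n - 20) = (n - 5)*(n - 2)*(n^2 - 5*n + 4) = (n - 5)*(n - 2)*(n - 1)*(n - 4)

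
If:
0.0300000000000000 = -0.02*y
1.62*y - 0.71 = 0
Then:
No Solution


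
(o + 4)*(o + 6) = o^2 + 10*o + 24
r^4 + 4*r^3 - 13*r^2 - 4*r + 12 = (r - 2)*(r - 1)*(r + 1)*(r + 6)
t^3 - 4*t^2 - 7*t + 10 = (t - 5)*(t - 1)*(t + 2)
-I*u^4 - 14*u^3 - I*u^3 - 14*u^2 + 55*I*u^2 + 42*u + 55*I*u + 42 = (u - 7*I)*(u - 6*I)*(u - I)*(-I*u - I)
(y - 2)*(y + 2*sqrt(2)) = y^2 - 2*y + 2*sqrt(2)*y - 4*sqrt(2)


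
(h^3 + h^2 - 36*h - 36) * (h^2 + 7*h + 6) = h^5 + 8*h^4 - 23*h^3 - 282*h^2 - 468*h - 216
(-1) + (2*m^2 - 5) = 2*m^2 - 6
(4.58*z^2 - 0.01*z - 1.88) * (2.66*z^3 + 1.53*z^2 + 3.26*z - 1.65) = 12.1828*z^5 + 6.9808*z^4 + 9.9147*z^3 - 10.466*z^2 - 6.1123*z + 3.102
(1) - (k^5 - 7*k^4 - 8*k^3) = -k^5 + 7*k^4 + 8*k^3 + 1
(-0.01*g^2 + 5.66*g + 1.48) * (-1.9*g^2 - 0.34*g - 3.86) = 0.019*g^4 - 10.7506*g^3 - 4.6978*g^2 - 22.3508*g - 5.7128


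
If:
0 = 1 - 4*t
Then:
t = 1/4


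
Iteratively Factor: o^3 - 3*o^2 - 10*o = (o + 2)*(o^2 - 5*o) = o*(o + 2)*(o - 5)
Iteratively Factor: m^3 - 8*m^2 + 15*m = (m)*(m^2 - 8*m + 15) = m*(m - 5)*(m - 3)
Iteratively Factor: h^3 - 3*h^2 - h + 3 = (h - 3)*(h^2 - 1) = (h - 3)*(h - 1)*(h + 1)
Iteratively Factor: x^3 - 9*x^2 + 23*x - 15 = (x - 1)*(x^2 - 8*x + 15) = (x - 3)*(x - 1)*(x - 5)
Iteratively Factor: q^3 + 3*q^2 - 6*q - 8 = (q + 4)*(q^2 - q - 2) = (q - 2)*(q + 4)*(q + 1)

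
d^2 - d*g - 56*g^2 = (d - 8*g)*(d + 7*g)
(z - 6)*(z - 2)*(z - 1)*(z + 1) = z^4 - 8*z^3 + 11*z^2 + 8*z - 12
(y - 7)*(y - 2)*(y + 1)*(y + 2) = y^4 - 6*y^3 - 11*y^2 + 24*y + 28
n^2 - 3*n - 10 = (n - 5)*(n + 2)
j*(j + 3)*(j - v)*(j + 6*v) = j^4 + 5*j^3*v + 3*j^3 - 6*j^2*v^2 + 15*j^2*v - 18*j*v^2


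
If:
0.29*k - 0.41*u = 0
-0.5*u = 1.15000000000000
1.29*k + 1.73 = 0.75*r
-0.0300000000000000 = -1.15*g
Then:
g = 0.03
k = -3.25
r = -3.29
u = -2.30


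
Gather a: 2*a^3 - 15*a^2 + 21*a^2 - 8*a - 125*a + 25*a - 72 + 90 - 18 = 2*a^3 + 6*a^2 - 108*a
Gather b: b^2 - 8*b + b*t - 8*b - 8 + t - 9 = b^2 + b*(t - 16) + t - 17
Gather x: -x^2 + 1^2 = 1 - x^2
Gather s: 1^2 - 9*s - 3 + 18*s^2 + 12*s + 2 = 18*s^2 + 3*s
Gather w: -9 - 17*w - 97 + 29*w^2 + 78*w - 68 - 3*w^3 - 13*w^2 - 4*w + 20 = -3*w^3 + 16*w^2 + 57*w - 154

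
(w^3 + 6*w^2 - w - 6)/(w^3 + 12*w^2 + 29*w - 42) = (w + 1)/(w + 7)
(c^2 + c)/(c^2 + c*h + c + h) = c/(c + h)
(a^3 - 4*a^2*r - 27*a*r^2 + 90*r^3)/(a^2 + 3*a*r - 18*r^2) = (a^2 - a*r - 30*r^2)/(a + 6*r)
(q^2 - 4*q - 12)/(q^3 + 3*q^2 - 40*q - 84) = 1/(q + 7)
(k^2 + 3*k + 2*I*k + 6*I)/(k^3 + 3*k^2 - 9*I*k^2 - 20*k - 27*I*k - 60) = (k + 2*I)/(k^2 - 9*I*k - 20)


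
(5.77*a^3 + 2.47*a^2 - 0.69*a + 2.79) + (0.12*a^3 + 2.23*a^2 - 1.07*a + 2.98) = 5.89*a^3 + 4.7*a^2 - 1.76*a + 5.77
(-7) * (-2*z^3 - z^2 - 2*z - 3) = 14*z^3 + 7*z^2 + 14*z + 21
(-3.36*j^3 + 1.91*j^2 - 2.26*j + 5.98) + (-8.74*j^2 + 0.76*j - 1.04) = -3.36*j^3 - 6.83*j^2 - 1.5*j + 4.94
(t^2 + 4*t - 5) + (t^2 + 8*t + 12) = 2*t^2 + 12*t + 7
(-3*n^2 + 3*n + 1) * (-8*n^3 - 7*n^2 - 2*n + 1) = 24*n^5 - 3*n^4 - 23*n^3 - 16*n^2 + n + 1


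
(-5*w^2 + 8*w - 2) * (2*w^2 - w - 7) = -10*w^4 + 21*w^3 + 23*w^2 - 54*w + 14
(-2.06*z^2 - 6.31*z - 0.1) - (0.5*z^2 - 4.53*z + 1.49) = -2.56*z^2 - 1.78*z - 1.59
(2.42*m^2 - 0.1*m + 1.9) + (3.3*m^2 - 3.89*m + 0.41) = 5.72*m^2 - 3.99*m + 2.31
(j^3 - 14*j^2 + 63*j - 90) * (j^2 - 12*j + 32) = j^5 - 26*j^4 + 263*j^3 - 1294*j^2 + 3096*j - 2880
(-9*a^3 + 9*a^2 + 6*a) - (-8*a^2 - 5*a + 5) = -9*a^3 + 17*a^2 + 11*a - 5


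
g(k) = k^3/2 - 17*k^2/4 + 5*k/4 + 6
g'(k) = 3*k^2/2 - 17*k/2 + 5/4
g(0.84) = 4.35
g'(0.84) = -4.83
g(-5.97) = -259.32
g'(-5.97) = 105.46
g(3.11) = -16.18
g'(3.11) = -10.68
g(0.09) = 6.08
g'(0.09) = 0.50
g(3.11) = -16.18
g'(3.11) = -10.68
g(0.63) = 5.23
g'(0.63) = -3.51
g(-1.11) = -1.31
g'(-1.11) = 12.53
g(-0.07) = 5.89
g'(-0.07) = 1.85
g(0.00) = 6.00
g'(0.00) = 1.25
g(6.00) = -31.50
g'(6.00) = 4.25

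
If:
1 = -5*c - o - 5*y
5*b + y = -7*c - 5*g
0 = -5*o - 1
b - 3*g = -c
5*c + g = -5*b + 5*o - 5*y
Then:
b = -119/2900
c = 41/725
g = 3/580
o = -1/5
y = -157/725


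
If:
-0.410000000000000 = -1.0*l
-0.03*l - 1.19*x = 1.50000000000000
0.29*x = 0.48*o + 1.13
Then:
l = 0.41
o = -3.12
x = -1.27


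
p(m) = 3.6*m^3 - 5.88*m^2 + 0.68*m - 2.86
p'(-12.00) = 1697.00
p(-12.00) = -7078.54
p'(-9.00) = 981.32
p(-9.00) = -3109.66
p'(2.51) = 39.20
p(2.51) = 18.73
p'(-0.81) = 17.29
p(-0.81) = -9.18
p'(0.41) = -2.33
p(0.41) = -3.32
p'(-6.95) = 604.08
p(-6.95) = -1500.13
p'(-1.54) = 44.40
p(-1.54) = -31.00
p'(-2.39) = 90.48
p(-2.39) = -87.22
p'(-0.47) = 8.59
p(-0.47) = -4.85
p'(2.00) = 20.36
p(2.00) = 3.78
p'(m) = 10.8*m^2 - 11.76*m + 0.68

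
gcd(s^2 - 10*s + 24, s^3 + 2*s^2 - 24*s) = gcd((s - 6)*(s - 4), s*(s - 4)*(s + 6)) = s - 4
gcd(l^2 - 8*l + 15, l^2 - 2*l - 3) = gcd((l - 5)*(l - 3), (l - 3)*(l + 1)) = l - 3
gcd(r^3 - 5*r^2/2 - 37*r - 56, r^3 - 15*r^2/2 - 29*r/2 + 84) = r^2 - 9*r/2 - 28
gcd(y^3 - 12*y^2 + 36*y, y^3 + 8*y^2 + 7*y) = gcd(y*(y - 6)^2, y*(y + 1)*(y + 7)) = y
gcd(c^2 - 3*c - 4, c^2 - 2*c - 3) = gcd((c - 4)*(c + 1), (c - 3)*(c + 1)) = c + 1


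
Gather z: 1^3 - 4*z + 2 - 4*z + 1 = 4 - 8*z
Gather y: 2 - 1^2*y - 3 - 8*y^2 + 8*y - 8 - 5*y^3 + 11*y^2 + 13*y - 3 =-5*y^3 + 3*y^2 + 20*y - 12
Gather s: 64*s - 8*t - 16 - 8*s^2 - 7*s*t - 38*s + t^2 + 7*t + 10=-8*s^2 + s*(26 - 7*t) + t^2 - t - 6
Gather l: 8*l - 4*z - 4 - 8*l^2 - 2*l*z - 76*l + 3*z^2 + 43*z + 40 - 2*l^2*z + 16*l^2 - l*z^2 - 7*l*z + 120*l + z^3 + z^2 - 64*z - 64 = l^2*(8 - 2*z) + l*(-z^2 - 9*z + 52) + z^3 + 4*z^2 - 25*z - 28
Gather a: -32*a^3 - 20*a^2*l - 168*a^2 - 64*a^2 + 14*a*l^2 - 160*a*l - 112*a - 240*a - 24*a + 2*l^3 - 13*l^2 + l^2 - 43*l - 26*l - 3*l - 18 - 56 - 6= -32*a^3 + a^2*(-20*l - 232) + a*(14*l^2 - 160*l - 376) + 2*l^3 - 12*l^2 - 72*l - 80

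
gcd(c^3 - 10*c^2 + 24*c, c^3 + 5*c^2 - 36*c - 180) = c - 6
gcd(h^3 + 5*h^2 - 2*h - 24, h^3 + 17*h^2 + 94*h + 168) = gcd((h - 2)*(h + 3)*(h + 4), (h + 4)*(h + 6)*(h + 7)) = h + 4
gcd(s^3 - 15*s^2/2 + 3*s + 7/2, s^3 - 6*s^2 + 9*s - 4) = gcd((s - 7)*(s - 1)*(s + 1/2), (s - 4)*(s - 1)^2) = s - 1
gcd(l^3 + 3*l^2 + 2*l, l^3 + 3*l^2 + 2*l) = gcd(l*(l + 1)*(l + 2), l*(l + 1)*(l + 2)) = l^3 + 3*l^2 + 2*l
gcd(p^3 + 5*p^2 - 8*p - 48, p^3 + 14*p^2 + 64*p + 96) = p^2 + 8*p + 16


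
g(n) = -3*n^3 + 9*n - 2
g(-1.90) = 1.48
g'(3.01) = -72.54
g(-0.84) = -7.78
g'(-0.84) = 2.65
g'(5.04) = -219.61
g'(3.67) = -112.22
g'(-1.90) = -23.49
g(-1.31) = -7.05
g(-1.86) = 0.56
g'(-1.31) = -6.44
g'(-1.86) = -22.14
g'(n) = 9 - 9*n^2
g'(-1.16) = -3.11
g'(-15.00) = -2016.00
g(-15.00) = 9988.00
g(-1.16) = -7.76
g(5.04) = -340.71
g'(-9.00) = -720.00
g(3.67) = -117.26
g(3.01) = -56.72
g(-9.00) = 2104.00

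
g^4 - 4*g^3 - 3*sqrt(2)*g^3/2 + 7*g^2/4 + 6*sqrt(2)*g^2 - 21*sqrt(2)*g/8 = g*(g - 7/2)*(g - 1/2)*(g - 3*sqrt(2)/2)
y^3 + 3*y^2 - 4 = (y - 1)*(y + 2)^2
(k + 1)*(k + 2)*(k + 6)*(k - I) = k^4 + 9*k^3 - I*k^3 + 20*k^2 - 9*I*k^2 + 12*k - 20*I*k - 12*I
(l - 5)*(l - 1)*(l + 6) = l^3 - 31*l + 30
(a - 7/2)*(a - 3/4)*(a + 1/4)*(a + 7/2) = a^4 - a^3/2 - 199*a^2/16 + 49*a/8 + 147/64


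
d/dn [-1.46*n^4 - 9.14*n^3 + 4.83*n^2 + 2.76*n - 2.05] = -5.84*n^3 - 27.42*n^2 + 9.66*n + 2.76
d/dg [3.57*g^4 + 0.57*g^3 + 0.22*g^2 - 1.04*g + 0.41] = 14.28*g^3 + 1.71*g^2 + 0.44*g - 1.04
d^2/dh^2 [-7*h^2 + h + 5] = -14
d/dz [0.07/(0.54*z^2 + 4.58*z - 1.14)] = (-0.0756*z - 0.3206)/(0.54*z^2 + 4.58*z - 1.14)^2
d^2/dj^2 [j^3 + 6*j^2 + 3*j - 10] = 6*j + 12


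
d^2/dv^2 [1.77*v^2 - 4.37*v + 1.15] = 3.54000000000000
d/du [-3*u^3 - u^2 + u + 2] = -9*u^2 - 2*u + 1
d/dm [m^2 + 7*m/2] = 2*m + 7/2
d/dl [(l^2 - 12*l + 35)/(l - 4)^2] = 2*(2*l - 11)/(l^3 - 12*l^2 + 48*l - 64)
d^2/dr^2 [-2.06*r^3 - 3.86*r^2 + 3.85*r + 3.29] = -12.36*r - 7.72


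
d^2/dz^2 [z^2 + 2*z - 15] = 2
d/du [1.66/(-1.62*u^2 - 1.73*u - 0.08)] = (5.3784*u + 2.8718)/(1.62*u^2 + 1.73*u + 0.08)^2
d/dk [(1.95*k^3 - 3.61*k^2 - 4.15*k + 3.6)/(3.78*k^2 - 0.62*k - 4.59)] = (7.371*k^4 - 2.418*k^3 - 8.9263*k^2 + 5.9238*k + 21.2805)/(14.2884*k^4 - 4.6872*k^3 - 34.316*k^2 + 5.6916*k + 21.0681)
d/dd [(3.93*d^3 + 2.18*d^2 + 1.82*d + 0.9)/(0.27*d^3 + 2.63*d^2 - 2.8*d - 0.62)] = (9.7473*d^4 - 22.9908*d^3 - 18.9294*d^2 - 7.4372*d + 1.3916)/(0.0729*d^6 + 1.4202*d^5 + 5.4049*d^4 - 15.0628*d^3 + 4.5788*d^2 + 3.472*d + 0.3844)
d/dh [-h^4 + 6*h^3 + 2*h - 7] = -4*h^3 + 18*h^2 + 2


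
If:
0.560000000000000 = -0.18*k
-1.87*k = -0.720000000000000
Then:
No Solution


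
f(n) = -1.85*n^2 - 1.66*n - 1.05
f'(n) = -3.7*n - 1.66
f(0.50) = -2.34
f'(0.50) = -3.51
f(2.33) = -14.96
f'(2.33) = -10.28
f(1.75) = -9.62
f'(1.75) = -8.14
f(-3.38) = -16.57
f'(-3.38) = 10.85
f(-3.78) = -21.21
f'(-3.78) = 12.33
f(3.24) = -25.85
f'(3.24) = -13.65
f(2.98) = -22.43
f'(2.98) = -12.69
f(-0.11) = -0.89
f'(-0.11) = -1.25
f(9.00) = -165.84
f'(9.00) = -34.96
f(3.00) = -22.68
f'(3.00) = -12.76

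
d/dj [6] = 0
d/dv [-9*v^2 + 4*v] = 4 - 18*v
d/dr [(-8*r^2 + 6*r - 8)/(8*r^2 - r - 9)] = 2*(-20*r^2 + 136*r - 31)/(64*r^4 - 16*r^3 - 143*r^2 + 18*r + 81)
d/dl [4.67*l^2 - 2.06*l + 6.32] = 9.34*l - 2.06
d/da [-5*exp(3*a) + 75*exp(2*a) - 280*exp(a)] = (-15*exp(2*a) + 150*exp(a) - 280)*exp(a)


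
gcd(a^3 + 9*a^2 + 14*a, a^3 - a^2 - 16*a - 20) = a + 2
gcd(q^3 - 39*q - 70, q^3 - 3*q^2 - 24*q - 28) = q^2 - 5*q - 14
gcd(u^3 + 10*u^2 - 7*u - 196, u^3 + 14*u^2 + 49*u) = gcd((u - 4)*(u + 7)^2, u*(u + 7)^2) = u^2 + 14*u + 49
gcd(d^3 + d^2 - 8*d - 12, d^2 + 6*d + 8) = d + 2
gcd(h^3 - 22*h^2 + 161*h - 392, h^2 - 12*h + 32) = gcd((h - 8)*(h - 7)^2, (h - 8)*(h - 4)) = h - 8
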